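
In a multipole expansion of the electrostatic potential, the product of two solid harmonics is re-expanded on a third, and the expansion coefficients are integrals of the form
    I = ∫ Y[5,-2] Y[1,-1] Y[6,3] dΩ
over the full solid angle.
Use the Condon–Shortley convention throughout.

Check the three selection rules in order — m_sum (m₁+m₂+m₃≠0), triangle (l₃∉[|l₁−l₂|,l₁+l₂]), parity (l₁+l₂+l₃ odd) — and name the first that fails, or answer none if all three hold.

none

azimuthal sum: -2 − 1 + 3 = 0  ✓
4 ≤ 6 ≤ 6 (triangle on l)  ✓
L = 5 + 1 + 6 = 12 (even)  ✓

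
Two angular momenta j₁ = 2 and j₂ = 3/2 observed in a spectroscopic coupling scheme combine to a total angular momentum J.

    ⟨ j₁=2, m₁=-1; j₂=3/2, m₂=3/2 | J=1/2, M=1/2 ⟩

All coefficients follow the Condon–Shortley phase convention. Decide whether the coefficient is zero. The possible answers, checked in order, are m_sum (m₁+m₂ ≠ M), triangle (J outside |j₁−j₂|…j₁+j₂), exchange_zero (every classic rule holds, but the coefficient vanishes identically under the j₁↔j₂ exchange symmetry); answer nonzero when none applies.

m-sum: m₁+m₂ = -1+3/2 = 1/2, M = 1/2  ✓
triangle: |j₁−j₂| = 1/2 ≤ J = 1/2 ≤ j₁+j₂ = 7/2  ✓
exchange: j₁≠j₂ or m₁≠m₂ — the exchange symmetry imposes no constraint here
value check: CG = −√(1/10) = -0.316228 ≠ 0

nonzero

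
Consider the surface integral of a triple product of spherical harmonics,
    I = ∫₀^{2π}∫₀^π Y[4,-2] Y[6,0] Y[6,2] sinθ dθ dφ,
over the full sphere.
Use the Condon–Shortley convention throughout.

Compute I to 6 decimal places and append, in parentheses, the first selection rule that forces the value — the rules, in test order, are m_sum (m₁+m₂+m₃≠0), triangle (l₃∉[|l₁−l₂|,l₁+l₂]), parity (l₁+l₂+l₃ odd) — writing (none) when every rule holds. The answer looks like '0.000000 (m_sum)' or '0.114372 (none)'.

m-sum 0 ✓  L=16 even ✓  2≤6≤10 ✓
Π(2lᵢ+1) = 9×13×13 = 1521
triangle coeff Δ(4,6,6) = 1/15315300
Σ_t [0,4]: t=0:+1/829440 t=1:−1/25920 t=2:+1/9216 t=3:−1/25920 t=4:+1/829440 = 7/207360
(3j)²=28/2431 [(4 6 6; 0 0 0)], sign=+1
Σ_t [2,4]: t=2:+1/55296 t=3:−1/25920 t=4:+1/138240 = -11/829440
(3j)²=11/1326 [(4 6 6; -2 0 2)], sign=-1
⇒ 4πI² = 42/289
I = (-1)√(42/289/(4π)) = -0.10754019
No selection rule forces the value: the integral is nonzero (none).

-0.107540 (none)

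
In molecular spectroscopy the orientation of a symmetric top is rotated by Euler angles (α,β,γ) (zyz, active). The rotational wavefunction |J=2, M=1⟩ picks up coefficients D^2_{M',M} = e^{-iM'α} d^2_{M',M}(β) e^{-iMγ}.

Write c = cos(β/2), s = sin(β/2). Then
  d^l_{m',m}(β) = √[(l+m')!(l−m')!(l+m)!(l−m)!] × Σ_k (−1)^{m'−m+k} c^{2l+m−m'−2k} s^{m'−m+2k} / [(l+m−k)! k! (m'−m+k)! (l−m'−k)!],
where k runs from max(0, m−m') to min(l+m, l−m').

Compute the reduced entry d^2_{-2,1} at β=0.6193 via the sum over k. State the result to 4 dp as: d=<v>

d=0.0539

d^2_{-2,1}(β=0.6193) via the finite sum:
Half-angle: c=0.952440, s=0.304725. N=√(1·24·6·1)=12.000000
The bounds max(0,m−m')=3 and min(l+m,l−m')=3 give 1 term
  k=3: (−1)^0·12.0000/(6)·0.9524^1·0.3047^3 = +0.053901
d^2_{-2,1}(0.6193) = +0.053901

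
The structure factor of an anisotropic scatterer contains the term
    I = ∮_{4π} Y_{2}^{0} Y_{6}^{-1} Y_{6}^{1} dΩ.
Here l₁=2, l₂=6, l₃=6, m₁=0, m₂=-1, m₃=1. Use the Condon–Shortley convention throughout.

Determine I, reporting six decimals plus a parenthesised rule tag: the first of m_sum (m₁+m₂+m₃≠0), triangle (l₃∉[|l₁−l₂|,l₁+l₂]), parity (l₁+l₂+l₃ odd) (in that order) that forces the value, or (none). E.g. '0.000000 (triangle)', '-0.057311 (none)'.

Checks pass: Σm=0; 14 even; l₃=6∈[4,8].
(2·2+1)(2·6+1)(2·6+1) = 845
Δ: 2! 2! 10! / 15! → 1/90090
sum: t=0:+1/69120 t=1:−1/14400 t=2:+1/69120 = -7/172800
3j²(2 6 6; 0 0 0) = Δ·Π!·Σ² = 14/715  (sign -1)
sum: t=0:+1/57600 t=1:−1/17280 t=2:+1/120960 = -13/403200
3j²(2 6 6; 0 -1 1) = Δ·Π!·Σ² = 13/770  (sign +1)
combine: 4πI² = 845·14/715·13/770 = 169/605
take √, sign -1: I = -0.14909419
No selection rule forces the value: the integral is nonzero (none).

-0.149094 (none)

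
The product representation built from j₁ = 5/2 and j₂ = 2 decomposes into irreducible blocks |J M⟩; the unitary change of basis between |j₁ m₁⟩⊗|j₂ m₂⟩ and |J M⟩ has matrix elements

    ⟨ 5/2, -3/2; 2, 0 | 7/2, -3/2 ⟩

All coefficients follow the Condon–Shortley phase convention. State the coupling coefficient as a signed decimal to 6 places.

j₁+j₂−J=1  J+j₁−j₂=4  J−j₁+j₂=3  j₁+j₂+J+1=9
(j₁±m₁, j₂±m₂, J±M) = (1,4,2,2,2,5)
P² = 512/7
sum k=0..1:
  [0] +1/48 = 1/48
  [1] −1/12 = -1/12
S = -1/16
C² = P²·S² = 2/7 ; C = -0.534522

-0.534522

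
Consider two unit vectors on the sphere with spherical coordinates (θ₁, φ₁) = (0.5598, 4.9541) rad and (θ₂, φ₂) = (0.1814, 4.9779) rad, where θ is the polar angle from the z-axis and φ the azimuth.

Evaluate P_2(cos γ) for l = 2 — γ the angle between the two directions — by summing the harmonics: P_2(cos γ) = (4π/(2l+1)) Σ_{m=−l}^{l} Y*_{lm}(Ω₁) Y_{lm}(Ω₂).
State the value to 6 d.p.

0.795202

Summing Y*_{l m}(θ₁,φ₁)·Y_{l m}(θ₂,φ₂) over m ∈ [−2, 2]; prefactor 4π/(2·2+1) = 2.513274:
  m=-2: Y*=(-0.096440, -0.050628)  Y=(-0.010841, 0.006367)  product (0.001368, -0.000065)
  m=-1: Y*=(0.083207, -0.337513)  Y=(0.035972, 0.132282)  product (0.047640, -0.001134)
  m=+0: Y*=(0.363982, -0.000000)  Y=(0.599988, 0.000000)  product (0.218385, 0.000000)
  m=+1: Y*=(-0.083207, -0.337513)  Y=(-0.035972, 0.132282)  product (0.047640, 0.001134)
  m=+2: Y*=(-0.096440, 0.050628)  Y=(-0.010841, -0.006367)  product (0.001368, 0.000065)
Total Σ_m = (0.316401, 0.000000). Multiply by 2.513274: (0.795202, 0.000000). P_2(cos γ) = 0.795202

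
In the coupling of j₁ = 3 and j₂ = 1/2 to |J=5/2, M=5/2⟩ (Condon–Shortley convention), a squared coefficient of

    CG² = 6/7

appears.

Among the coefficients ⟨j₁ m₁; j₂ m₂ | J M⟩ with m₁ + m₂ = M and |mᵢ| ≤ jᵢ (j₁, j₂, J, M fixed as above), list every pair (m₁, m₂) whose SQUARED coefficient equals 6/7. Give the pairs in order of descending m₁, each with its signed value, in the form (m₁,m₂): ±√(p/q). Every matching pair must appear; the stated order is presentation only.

(3,-1/2): +√(6/7)

Admissible pairs with m₁+m₂ = M = 5/2: (2,1/2), (3,-1/2)
  (m₁,m₂)=(3,-1/2): CG² = 6/7, CG = +√(6/7)   ← matches the target
  (m₁,m₂)=(2,1/2): CG² = 1/7, CG = −√(1/7)
Pairs with CG² = 6/7: (3,-1/2): +√(6/7)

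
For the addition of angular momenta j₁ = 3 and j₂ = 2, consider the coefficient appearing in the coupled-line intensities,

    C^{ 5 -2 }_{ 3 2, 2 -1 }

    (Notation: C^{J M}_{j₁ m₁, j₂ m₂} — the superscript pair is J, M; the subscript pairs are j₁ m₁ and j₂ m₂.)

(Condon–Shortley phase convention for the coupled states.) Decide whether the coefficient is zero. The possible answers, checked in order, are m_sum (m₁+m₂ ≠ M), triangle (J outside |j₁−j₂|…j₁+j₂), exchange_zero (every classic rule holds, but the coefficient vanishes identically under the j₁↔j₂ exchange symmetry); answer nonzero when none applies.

m-sum: m₁+m₂ = 2+(-1) = 1, M = -2  ✗ ⇒ coefficient is 0

m_sum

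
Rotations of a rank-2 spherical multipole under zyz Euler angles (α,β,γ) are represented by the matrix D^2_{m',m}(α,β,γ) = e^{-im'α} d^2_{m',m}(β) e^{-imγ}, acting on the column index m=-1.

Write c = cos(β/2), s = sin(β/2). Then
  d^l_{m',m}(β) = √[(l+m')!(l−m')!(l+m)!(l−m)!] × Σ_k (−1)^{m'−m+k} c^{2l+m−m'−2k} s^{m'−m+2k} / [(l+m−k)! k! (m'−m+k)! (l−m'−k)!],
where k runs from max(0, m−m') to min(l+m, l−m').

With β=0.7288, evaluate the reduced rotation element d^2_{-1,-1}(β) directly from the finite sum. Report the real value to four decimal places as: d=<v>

d^2_{-1,-1}(β=0.7288) via the finite sum:
With c≡cos(β/2)=0.934338 and s≡sin(β/2)=0.356389, N=[1·6·1·6]^{1/2}=6.000000
The bounds max(0,m−m')=0 and min(l+m,l−m')=1 give 2 terms
  k=0: (−1)^0·6.0000/(6)·0.9343^4·0.3564^0 = +0.762106
  k=1: (−1)^1·6.0000/(2)·0.9343^2·0.3564^2 = -0.332642
d^2_{-1,-1}(0.7288) = +0.762106 -0.332642 = +0.429464

d=0.4295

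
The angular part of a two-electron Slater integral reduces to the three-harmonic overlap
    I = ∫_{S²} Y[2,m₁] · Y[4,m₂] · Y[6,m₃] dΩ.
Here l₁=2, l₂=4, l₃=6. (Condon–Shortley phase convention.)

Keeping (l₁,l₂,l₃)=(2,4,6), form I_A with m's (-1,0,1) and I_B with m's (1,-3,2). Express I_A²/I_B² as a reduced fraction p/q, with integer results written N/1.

Shared (l₁,l₂,l₃)=(2,4,6): N and (l;000)² cancel in I_A²/I_B².
A: Δ = 0!·4!·8!/13! = 1/6435; Racah Σ t=0..0: t=0:+1/3456 = 1/3456; ⇒ 3j(2 4 6; -1 0 1)² = 35/1287, sgn -1
B: Δ = 0!·4!·8!/13! = 1/6435; Racah Σ t=0..0: t=0:+1/30240 = 1/30240; ⇒ 3j(2 4 6; 1 -3 2)² = 32/6435, sgn +1
I_A²/I_B² = (35/1287)/(32/6435) = 175/32

175/32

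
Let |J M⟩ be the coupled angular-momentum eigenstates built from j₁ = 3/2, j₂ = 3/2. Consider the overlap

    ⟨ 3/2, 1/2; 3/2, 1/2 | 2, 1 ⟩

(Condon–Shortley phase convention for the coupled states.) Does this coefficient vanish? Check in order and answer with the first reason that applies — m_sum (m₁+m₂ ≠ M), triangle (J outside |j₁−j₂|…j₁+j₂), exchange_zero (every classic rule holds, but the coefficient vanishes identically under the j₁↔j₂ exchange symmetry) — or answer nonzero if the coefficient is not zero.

exchange_zero

m-sum: m₁+m₂ = 1/2+1/2 = 1, M = 1  ✓
triangle: |j₁−j₂| = 0 ≤ J = 2 ≤ j₁+j₂ = 3  ✓
exchange: j₁=j₂ and m₁=m₂, and (−1)^(j₁+j₂−J) = (−1)^1 = −1 forces ⟨j₁m₁;j₂m₂|JM⟩ = −⟨j₂m₂;j₁m₁|JM⟩ = −⟨j₁m₁;j₂m₂|JM⟩ ⇒ the coefficient vanishes identically
Racah sum check: Σ_k collapses to 0 ⇒ CG = 0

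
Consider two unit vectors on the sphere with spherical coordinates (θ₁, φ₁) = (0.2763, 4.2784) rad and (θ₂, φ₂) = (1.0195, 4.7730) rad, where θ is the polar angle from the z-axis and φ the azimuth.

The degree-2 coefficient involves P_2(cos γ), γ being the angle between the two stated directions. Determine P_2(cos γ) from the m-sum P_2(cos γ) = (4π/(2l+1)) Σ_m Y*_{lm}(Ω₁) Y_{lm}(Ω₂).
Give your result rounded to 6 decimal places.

Expand P_2 via completeness: Σ_{m} conj(Y_{2,m}) at Ω₁ times Y_{2,m} at Ω₂ —
  m=-2: Y*=-0.018581+0.021934i  Y=-0.278240+0.033895i  product +0.004426-0.006733i
  m=-1: Y*=-0.085258-0.183960i  Y=+0.020880+0.344071i  product +0.061515-0.033176i
  m=+0: Y*=+0.560370-0.000000i  Y=-0.055801+0.000000i  product -0.031269+0.000000i
  m=+1: Y*=+0.085258-0.183960i  Y=-0.020880+0.344071i  product +0.061515+0.033176i
  m=+2: Y*=-0.018581-0.021934i  Y=-0.278240-0.033895i  product +0.004426+0.006733i
Total Σ_m = +0.100614+0.000000i. Multiply by 2.513274: +0.252869+0.000000i. P_2(cos γ) = 0.252869

0.252869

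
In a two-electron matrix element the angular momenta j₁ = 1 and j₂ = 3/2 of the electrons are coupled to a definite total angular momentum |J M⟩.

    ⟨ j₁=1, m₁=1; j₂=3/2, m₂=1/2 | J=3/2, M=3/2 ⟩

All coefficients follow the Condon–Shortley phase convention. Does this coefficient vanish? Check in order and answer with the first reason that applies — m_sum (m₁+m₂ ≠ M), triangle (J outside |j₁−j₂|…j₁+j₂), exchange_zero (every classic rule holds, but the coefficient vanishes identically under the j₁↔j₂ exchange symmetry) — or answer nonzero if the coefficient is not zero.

nonzero

m-sum: m₁+m₂ = 1+1/2 = 3/2, M = 3/2  ✓
triangle: |j₁−j₂| = 1/2 ≤ J = 3/2 ≤ j₁+j₂ = 5/2  ✓
exchange: j₁≠j₂ or m₁≠m₂ — the exchange symmetry imposes no constraint here
value check: CG = +√(2/5) = +0.632456 ≠ 0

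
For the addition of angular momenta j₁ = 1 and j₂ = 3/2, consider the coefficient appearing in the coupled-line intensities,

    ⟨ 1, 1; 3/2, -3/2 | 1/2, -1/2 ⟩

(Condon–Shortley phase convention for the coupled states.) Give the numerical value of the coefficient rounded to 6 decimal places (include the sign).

+√(1/2) = +0.707107

√[2·2!0!1!/4! · 2!0!0!3!0!1!] = √(2)
  +(−1)^0/∏(0,2,0,0,0,1)! = 1/2  (running 1/2)
⟨..|..⟩ = √(2)·(1/2) = +0.707107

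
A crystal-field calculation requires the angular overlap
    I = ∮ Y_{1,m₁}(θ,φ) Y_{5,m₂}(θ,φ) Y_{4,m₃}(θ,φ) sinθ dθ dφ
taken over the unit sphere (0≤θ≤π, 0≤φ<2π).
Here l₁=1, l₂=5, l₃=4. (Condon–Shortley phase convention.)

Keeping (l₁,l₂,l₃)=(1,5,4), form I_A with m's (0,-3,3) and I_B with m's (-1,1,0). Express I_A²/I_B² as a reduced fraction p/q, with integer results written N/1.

16/15

Shared (l₁,l₂,l₃)=(1,5,4): N and (l;000)² cancel in I_A²/I_B².
A: Δ = 2!·0!·8!/11! = 1/495; Racah Σ t=1..1: t=1:−1/5040 = -1/5040; ⇒ 3j(1 5 4; 0 -3 3)² = 16/495, sgn +1
B: Δ = 2!·0!·8!/11! = 1/495; Racah Σ t=2..2: t=2:+1/1152 = 1/1152; ⇒ 3j(1 5 4; -1 1 0)² = 1/33, sgn +1
I_A²/I_B² = (16/495)/(1/33) = 16/15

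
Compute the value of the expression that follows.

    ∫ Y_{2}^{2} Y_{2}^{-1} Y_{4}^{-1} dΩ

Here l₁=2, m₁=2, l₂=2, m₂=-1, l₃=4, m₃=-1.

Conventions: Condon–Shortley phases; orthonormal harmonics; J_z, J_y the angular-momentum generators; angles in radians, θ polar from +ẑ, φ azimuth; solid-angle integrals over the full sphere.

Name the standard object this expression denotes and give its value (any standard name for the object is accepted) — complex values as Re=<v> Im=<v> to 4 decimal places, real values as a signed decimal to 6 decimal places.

Gaunt coefficient, -0.090112

This is a Gaunt coefficient — the integral of a triple product of spherical harmonics over the sphere.
Checks pass: Σm=0; 8 even; l₃=4∈[0,4].
(2·2+1)(2·2+1)(2·4+1) = 225
Δ: 0! 4! 4! / 9! → 1/630
sum: t=0:+1/16 = 1/16
3j²(2 2 4; 0 0 0) = Δ·Π!·Σ² = 2/35  (sign +1)
sum: t=0:+1/144 = 1/144
3j²(2 2 4; 2 -1 -1) = Δ·Π!·Σ² = 1/126  (sign -1)
combine: 4πI² = 225·2/35·1/126 = 5/49
take √, sign -1: I = -0.09011188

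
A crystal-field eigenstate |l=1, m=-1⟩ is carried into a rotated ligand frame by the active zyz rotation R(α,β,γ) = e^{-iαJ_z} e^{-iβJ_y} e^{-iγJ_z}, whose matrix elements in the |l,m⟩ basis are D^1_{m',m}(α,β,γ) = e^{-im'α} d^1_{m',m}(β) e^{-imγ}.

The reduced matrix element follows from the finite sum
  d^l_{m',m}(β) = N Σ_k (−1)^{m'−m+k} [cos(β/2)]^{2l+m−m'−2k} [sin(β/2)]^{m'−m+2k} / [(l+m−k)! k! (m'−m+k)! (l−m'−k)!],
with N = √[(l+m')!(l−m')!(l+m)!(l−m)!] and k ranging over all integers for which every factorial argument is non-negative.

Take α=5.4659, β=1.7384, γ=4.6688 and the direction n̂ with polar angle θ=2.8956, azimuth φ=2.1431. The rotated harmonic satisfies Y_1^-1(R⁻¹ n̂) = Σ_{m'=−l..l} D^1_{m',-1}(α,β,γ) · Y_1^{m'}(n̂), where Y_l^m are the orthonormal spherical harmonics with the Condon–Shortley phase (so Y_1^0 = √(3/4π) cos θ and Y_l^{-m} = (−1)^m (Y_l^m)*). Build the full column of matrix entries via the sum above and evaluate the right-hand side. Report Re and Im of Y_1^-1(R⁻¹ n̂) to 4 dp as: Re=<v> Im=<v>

Need the full column D^1_{m',-1} for m'=−1..1 at α=5.4659, β=1.7384, γ=4.6688.
cos(β/2)=0.645438, sin(β/2)=0.763813
d^1_{-1,-1}: single k=0 term ⇒ +0.416590;  D = -0.315947-0.271523i
d^1_{0,-1}: single k=0 term ⇒ -0.697198;  D = +0.030381+0.696536i
d^1_{1,-1}: single k=0 term ⇒ +0.583410;  D = +0.407678-0.417332i
Y_1^{m'}(θ=2.8956,φ=2.1431) and Σ D·Y over m':
  (-0.3159-0.2715i)·(-0.0456-0.0707i)  (+0.0304+0.6965i)·(-0.4739+0.0000i)  (+0.4077-0.4173i)·(+0.0456-0.0707i)
Y_1^-1(R⁻¹ n̂) = -0.030147-0.343216i

Re=-0.0301 Im=-0.3432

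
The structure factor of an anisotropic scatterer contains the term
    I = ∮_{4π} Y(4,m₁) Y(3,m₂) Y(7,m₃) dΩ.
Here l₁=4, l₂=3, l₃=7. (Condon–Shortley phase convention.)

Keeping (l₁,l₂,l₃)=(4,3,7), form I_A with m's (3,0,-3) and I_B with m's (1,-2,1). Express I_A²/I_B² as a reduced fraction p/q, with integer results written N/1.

Shared (l₁,l₂,l₃)=(4,3,7): N and (l;000)² cancel in I_A²/I_B².
A: Δ = 0!·8!·6!/15! = 1/45045; Racah Σ t=0..0: t=0:+1/181440 = 1/181440; ⇒ 3j(4 3 7; 3 0 -3)² = 32/3003, sgn +1
B: Δ = 0!·8!·6!/15! = 1/45045; Racah Σ t=0..0: t=0:+1/86400 = 1/86400; ⇒ 3j(4 3 7; 1 -2 1)² = 16/2145, sgn +1
I_A²/I_B² = (32/3003)/(16/2145) = 10/7

10/7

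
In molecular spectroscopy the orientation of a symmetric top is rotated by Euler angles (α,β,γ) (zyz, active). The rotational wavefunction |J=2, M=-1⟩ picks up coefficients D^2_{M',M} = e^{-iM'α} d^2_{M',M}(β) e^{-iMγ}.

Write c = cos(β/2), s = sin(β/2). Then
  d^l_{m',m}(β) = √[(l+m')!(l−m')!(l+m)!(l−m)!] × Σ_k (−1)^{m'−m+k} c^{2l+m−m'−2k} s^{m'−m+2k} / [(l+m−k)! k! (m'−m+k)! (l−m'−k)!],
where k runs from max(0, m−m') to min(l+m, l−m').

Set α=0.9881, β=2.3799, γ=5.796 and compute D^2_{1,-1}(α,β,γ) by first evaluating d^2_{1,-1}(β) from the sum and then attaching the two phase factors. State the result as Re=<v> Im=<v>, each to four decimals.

Split into d^2_{1,-1}(β=2.3799) × two z-phases.
With c≡cos(β/2)=0.371706 and s≡sin(β/2)=0.928350, N=[6·1·1·6]^{1/2}=6.000000
k∈{0,1} keeps every argument non-negative
  k=0: (−1)^2·6.0000/(2)·0.3717^2·0.9284^2 = +0.357228
  k=1: (−1)^3·6.0000/(6)·0.3717^0·0.9284^4 = -0.742759
d^2_{1,-1}(2.3799) = +0.357228 -0.742759 = -0.385531
D = (+0.550277-0.834982i)·(-0.385531)·(+0.883654-0.468141i) = -0.036767+0.383774i

Re=-0.0368 Im=0.3838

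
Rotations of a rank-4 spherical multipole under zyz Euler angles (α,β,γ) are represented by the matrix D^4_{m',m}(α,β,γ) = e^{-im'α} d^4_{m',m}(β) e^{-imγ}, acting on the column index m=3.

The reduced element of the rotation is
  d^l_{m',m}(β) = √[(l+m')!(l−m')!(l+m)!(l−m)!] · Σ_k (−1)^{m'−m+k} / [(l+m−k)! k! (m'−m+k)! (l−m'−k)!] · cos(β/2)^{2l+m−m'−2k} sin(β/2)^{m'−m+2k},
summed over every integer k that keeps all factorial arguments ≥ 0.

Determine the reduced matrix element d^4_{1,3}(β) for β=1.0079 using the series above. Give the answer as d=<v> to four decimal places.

d=0.4116

d^4_{1,3}(β=1.0079) via the finite sum:
Half-angle: c=0.875682, s=0.482888. N=√(120·6·5040·1)=1904.940944
Admissible k: 2..3 (factorial args all ≥0)
  k=2: (−1)^0·1904.9409/(240)·0.8757^6·0.4829^2 = +0.834530
  k=3: (−1)^1·1904.9409/(144)·0.8757^4·0.4829^4 = -0.422952
d^4_{1,3}(1.0079) = +0.834530 -0.422952 = +0.411578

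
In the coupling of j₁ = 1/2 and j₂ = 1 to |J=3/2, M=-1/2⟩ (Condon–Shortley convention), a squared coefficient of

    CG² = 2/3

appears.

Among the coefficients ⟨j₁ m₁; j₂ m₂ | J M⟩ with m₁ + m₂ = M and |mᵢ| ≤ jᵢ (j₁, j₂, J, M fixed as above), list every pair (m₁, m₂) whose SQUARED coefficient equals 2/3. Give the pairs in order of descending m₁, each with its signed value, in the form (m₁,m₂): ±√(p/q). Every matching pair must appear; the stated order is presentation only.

Admissible pairs with m₁+m₂ = M = -1/2: (-1/2,0), (1/2,-1)
  (m₁,m₂)=(1/2,-1): CG² = 1/3, CG = +√(1/3)
  (m₁,m₂)=(-1/2,0): CG² = 2/3, CG = +√(2/3)   ← matches the target
Pairs with CG² = 2/3: (-1/2,0): +√(2/3)

(-1/2,0): +√(2/3)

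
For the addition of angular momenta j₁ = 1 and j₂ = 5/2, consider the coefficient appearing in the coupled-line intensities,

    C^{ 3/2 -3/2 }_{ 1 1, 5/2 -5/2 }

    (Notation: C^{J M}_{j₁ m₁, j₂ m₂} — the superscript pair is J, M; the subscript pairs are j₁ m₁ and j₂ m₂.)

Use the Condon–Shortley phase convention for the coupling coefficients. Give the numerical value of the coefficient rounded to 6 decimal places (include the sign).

j₁+j₂−J=2  J+j₁−j₂=0  J−j₁+j₂=3  j₁+j₂+J+1=6
(j₁±m₁, j₂±m₂, J±M) = (2,0,0,5,0,3)
P² = 96
sum k=0..0:
  [0] +1/12 = 1/12
S = 1/12
C² = P²·S² = 2/3 ; C = +0.816497

+0.816497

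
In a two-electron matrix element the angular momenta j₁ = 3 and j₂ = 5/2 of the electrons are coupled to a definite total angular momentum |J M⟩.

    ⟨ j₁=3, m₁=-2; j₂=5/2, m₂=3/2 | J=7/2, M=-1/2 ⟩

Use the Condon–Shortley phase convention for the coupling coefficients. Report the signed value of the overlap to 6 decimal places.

+0.563436

triangle: 2!·4!·3!/10! = 288/3628800
(j±m)!: 1!·5!·4!·1!·3!·4! = 414720
prefactor² = (2J+1)·Δ·N² = 9216/35
  k=1: −1/(1!·1!·4!·3!·0!·0!) = -1/144
  k=2: +1/(2!·0!·3!·2!·1!·1!) = 1/24
Σ = 5/144  ⇒  CG² = 9216/35·(5/144)² = 20/63
CG = +√(20/63) = +0.563436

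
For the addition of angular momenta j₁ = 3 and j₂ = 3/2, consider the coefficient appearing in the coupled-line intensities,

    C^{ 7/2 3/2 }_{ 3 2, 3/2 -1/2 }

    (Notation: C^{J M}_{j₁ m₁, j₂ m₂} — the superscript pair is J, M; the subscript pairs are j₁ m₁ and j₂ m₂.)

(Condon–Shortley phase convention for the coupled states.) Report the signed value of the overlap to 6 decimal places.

√[8·1!5!2!/9! · 5!1!1!2!5!2!] = √(6400/21)
  +(−1)^0/∏(0,1,1,1,4,1)! = 1/24  (running 1/24)
  +(−1)^1/∏(1,0,0,0,5,2)! = -1/240  (running 3/80)
⟨..|..⟩ = √(6400/21)·(3/80) = +0.654654

+√(3/7) ≈ +0.654654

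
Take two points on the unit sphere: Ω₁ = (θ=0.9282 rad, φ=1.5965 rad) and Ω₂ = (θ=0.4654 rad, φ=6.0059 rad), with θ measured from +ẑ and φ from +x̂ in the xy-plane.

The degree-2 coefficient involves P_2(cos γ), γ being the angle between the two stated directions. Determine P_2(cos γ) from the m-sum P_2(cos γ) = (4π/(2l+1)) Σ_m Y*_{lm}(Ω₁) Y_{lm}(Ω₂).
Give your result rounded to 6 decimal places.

-0.224785

Expand P_2 via completeness: Σ_{m} conj(Y_{2,m}) at Ω₁ times Y_{2,m} at Ω₂ —
  m=-2: (-0.24722 - 0.01272j) × (0.06614 + 0.04097j) = -0.01583 - 0.01097j  (running Σ = -0.01583 - 0.01097j)
  m=-1: (-0.00953 + 0.37050j) × (0.29799 + 0.08481j) = -0.03426 + 0.10960j  (running Σ = -0.05009 + 0.09863j)
  m=0: (0.02441 + 0.00000j) × (0.44022 + 0.00000j) = 0.01075 + 0.00000j  (running Σ = -0.03935 + 0.09863j)
  m=1: (0.00953 + 0.37050j) × (-0.29799 + 0.08481j) = -0.03426 - 0.10960j  (running Σ = -0.07361 - 0.01097j)
  m=2: (-0.24722 + 0.01272j) × (0.06614 - 0.04097j) = -0.01583 + 0.01097j  (running Σ = -0.08944 - 0.00000j)
Accumulated sum -0.08944 - 0.00000j; after 4π/(2l+1) scaling, -0.22478 - 0.00000j ⇒ P_2 = -0.224785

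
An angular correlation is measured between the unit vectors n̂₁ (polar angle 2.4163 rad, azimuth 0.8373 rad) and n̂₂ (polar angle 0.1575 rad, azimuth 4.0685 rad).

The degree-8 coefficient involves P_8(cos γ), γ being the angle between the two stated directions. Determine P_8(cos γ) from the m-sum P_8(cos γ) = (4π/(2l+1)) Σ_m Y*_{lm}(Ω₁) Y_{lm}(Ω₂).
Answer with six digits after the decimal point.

-0.236004

Summing Y*_{l m}(θ₁,φ₁)·Y_{l m}(θ₂,φ₂) over m ∈ [−8, 8]; prefactor 4π/(2·8+1) = 0.739198:
  m=-8: Y*=0.01768 + 0.00780j  Y=0.00000 - 0.00000j  product 0.00000 - 0.00000j
  m=-7: Y*=-0.07955 + 0.03572j  Y=-0.00000 + 0.00000j  product 0.00000 - 0.00000j
  m=-6: Y*=0.07272 - 0.22591j  Y=0.00006 + 0.00005j  product 0.00002 - 0.00001j
  m=-5: Y*=0.21184 + 0.36499j  Y=0.00007 - 0.00088j  product 0.00034 - 0.00016j
  m=-4: Y*=-0.43729 - 0.09211j  Y=-0.00648 + 0.00412j  product 0.00321 - 0.00120j
  m=-3: Y*=0.10327 - 0.07525j  Y=0.04592 + 0.01733j  product 0.00605 - 0.00167j
  m=-2: Y*=0.03312 - 0.31791j  Y=-0.06169 - 0.21214j  product -0.06948 + 0.01259j
  m=-1: Y*=0.19847 + 0.22022j  Y=-0.37064 + 0.49378j  product -0.18230 + 0.01638j
  m=+0: Y*=0.23634 + 0.00000j  Y=0.69848 + 0.00000j  product 0.16508 + 0.00000j
  m=+1: Y*=-0.19847 + 0.22022j  Y=0.37064 + 0.49378j  product -0.18230 - 0.01638j
  m=+2: Y*=0.03312 + 0.31791j  Y=-0.06169 + 0.21214j  product -0.06948 - 0.01259j
  m=+3: Y*=-0.10327 - 0.07525j  Y=-0.04592 + 0.01733j  product 0.00605 + 0.00167j
  m=+4: Y*=-0.43729 + 0.09211j  Y=-0.00648 - 0.00412j  product 0.00321 + 0.00120j
  m=+5: Y*=-0.21184 + 0.36499j  Y=-0.00007 - 0.00088j  product 0.00034 + 0.00016j
  m=+6: Y*=0.07272 + 0.22591j  Y=0.00006 - 0.00005j  product 0.00002 + 0.00001j
  m=+7: Y*=0.07955 + 0.03572j  Y=0.00000 + 0.00000j  product 0.00000 + 0.00000j
  m=+8: Y*=0.01768 - 0.00780j  Y=0.00000 + 0.00000j  product 0.00000 + 0.00000j
Σ over m = -0.31927 + 0.00000j; ×(4π/17) → -0.23600 + 0.00000j. Real part: -0.236004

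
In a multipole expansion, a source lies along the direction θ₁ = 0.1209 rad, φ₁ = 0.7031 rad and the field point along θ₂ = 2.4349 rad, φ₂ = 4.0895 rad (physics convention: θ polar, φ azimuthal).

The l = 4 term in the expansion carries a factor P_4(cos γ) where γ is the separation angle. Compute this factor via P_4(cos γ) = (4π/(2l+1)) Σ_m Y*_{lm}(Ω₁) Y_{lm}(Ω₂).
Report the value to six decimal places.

Addition theorem: P_4(cos γ) = (4π/9) Σ_m Y*_{lm}(Ω₁) Y_{lm}(Ω₂), m = −4…4:
  [-4]  conj(Y_{4,-4})(Ω₁) = -0.00009 + 0.00003j ; Y_{4,-4}(Ω₂) = -0.06262 + 0.04761j ; Δ = 0.00000 - 0.00001j
  [-3]  conj(Y_{4,-3})(Ω₁) = -0.00112 + 0.00187j ; Y_{4,-3}(Ω₂) = -0.24913 - 0.07648j ; Δ = 0.00042 - 0.00038j
  [-2]  conj(Y_{4,-2})(Ω₁) = 0.00470 + 0.02831j ; Y_{4,-2}(Ω₂) = -0.13731 - 0.40748j ; Δ = 0.01089 - 0.00580j
  [-1]  conj(Y_{4,-1})(Ω₁) = 0.16843 + 0.14276j ; Y_{4,-1}(Ω₂) = 0.14292 - 0.19898j ; Δ = 0.05248 - 0.01311j
  [+0]  conj(Y_{4,0})(Ω₁) = 0.78552 + 0.00000j ; Y_{4,0}(Ω₂) = -0.27960 + 0.00000j ; Δ = -0.21963 + 0.00000j
  [+1]  conj(Y_{4,1})(Ω₁) = -0.16843 + 0.14276j ; Y_{4,1}(Ω₂) = -0.14292 - 0.19898j ; Δ = 0.05248 + 0.01311j
  [+2]  conj(Y_{4,2})(Ω₁) = 0.00470 - 0.02831j ; Y_{4,2}(Ω₂) = -0.13731 + 0.40748j ; Δ = 0.01089 + 0.00580j
  [+3]  conj(Y_{4,3})(Ω₁) = 0.00112 + 0.00187j ; Y_{4,3}(Ω₂) = 0.24913 - 0.07648j ; Δ = 0.00042 + 0.00038j
  [+4]  conj(Y_{4,4})(Ω₁) = -0.00009 - 0.00003j ; Y_{4,4}(Ω₂) = -0.06262 - 0.04761j ; Δ = 0.00000 + 0.00001j
Total Σ_m = -0.09204 - 0.00000j. Multiply by 1.396263: -0.12851 - 0.00000j. P_4(cos γ) = -0.128510

-0.128510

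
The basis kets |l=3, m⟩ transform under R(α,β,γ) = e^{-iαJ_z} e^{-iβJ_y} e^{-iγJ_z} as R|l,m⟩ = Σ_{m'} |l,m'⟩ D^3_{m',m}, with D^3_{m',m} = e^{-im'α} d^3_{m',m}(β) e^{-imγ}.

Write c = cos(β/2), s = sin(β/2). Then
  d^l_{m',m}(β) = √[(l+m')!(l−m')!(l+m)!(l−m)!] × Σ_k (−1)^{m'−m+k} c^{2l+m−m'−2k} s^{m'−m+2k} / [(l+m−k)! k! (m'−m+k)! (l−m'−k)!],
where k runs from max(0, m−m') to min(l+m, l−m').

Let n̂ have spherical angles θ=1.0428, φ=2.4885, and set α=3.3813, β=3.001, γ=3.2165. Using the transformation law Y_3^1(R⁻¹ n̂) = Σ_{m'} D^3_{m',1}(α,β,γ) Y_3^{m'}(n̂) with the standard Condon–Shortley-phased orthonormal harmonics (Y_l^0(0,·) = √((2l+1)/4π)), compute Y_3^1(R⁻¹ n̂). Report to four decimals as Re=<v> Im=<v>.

Re=0.0224 Im=0.0214

Need the full column D^3_{m',1} for m'=−3..3 at α=3.3813, β=3.0010, γ=3.2165.
cos(β/2)=0.070238, sin(β/2)=0.997530
d^3_{-3,1}: single k=4 term ⇒ +0.018919;  D = +0.015127+0.011362i
d^3_{-2,1}: k∈[3..4] ⇒ +0.002175 -0.219384 = -0.217209;  D = +0.199679+0.085486i
d^3_{-1,1}: k∈[2..4] ⇒ +0.000145 -0.039079 +0.985273 = +0.946339;  D = +0.933517+0.155252i
d^3_{0,1}: k∈[1..3] ⇒ +0.000006 -0.003574 +0.240323 = +0.236755;  D = -0.236091+0.017718i
d^3_{1,1}: k∈[0..2] ⇒ +0.000000 -0.000194 +0.029309 = +0.029116;  D = +0.027687-0.009010i
d^3_{2,1}: k∈[0..1] ⇒ -0.000005 +0.002175 = +0.002170;  D = -0.001845+0.001142i
d^3_{3,1}: single k=0 term ⇒ +0.000094;  D = +0.000066-0.000067i
Y_3^{m'}(θ=1.0428,φ=2.4885) and Σ D·Y over m':
  (+0.0151+0.0114i)·(+0.1019-0.2489i)  (+0.1997+0.0855i)·(+0.1005+0.3708i)  (+0.9335+0.1553i)·(-0.0597-0.0456i)  (-0.2361+0.0177i)·(-0.3254+0.0000i)  (+0.0277-0.0090i)·(+0.0597-0.0456i)  (-0.0018+0.0011i)·(+0.1005-0.3708i)  (+0.0001-0.0001i)·(-0.1019-0.2489i)
Y_3^1(R⁻¹ n̂) = +0.022409+0.021374i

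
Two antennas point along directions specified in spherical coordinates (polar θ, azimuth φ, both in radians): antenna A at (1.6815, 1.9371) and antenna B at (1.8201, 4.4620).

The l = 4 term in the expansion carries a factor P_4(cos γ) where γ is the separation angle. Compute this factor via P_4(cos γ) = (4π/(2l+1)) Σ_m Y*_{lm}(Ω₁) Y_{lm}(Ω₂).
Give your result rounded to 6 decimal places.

-0.334396

Addition theorem: P_4(cos γ) = (4π/9) Σ_m Y*_{lm}(Ω₁) Y_{lm}(Ω₂), m = −4…4:
  m=-4: (0.04551 + 0.42939j) × (0.21037 + 0.32875j) = -0.13159 + 0.10529j  (running Σ = -0.13159 + 0.10529j)
  m=-3: (-0.12092 + 0.06171j) × (-0.19182 + 0.20542j) = 0.01052 - 0.03668j  (running Σ = -0.12107 + 0.06861j)
  m=-2: (0.22467 + 0.20212j) × (0.15815 + 0.08656j) = 0.01804 + 0.05141j  (running Σ = -0.10303 + 0.12002j)
  m=-1: (-0.05423 + 0.14135j) × (-0.07214 + 0.28207j) = -0.03596 - 0.02549j  (running Σ = -0.13899 + 0.09453j)
  m=0: (0.27917 + 0.00000j) × (0.13789 + 0.00000j) = 0.03849 + 0.00000j  (running Σ = -0.10050 + 0.09453j)
  m=1: (0.05423 + 0.14135j) × (0.07214 + 0.28207j) = -0.03596 + 0.02549j  (running Σ = -0.13646 + 0.12002j)
  m=2: (0.22467 - 0.20212j) × (0.15815 - 0.08656j) = 0.01804 - 0.05141j  (running Σ = -0.11842 + 0.06861j)
  m=3: (0.12092 + 0.06171j) × (0.19182 + 0.20542j) = 0.01052 + 0.03668j  (running Σ = -0.10790 + 0.10529j)
  m=4: (0.04551 - 0.42939j) × (0.21037 - 0.32875j) = -0.13159 - 0.10529j  (running Σ = -0.23949 + 0.00000j)
Σ over m = -0.23949 + 0.00000j; ×(4π/9) → -0.33440 + 0.00000j. Real part: -0.334396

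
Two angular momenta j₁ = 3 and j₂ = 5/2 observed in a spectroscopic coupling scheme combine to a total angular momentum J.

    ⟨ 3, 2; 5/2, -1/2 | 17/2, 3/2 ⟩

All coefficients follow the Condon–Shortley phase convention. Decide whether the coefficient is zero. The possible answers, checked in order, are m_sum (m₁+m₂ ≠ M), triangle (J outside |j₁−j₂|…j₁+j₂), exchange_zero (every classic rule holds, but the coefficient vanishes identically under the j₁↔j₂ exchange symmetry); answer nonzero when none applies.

triangle

m-sum: m₁+m₂ = 2+(-1/2) = 3/2, M = 3/2  ✓
triangle: need |j₁−j₂| ≤ J ≤ j₁+j₂, i.e. J ∈ [1/2, 11/2]; J = 17/2 is outside ✗ ⇒ coefficient is 0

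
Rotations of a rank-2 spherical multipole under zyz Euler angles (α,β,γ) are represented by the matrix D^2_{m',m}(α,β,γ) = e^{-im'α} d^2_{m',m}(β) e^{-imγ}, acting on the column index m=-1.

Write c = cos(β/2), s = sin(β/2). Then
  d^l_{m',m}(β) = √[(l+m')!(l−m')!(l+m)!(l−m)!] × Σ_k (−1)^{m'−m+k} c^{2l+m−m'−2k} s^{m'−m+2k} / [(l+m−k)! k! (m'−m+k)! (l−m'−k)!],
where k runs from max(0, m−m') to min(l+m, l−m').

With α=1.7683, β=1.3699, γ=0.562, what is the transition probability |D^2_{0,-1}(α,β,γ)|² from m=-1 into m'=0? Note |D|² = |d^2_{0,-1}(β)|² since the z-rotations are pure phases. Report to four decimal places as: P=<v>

D^2_{0,-1}(1.7683,1.3699,0.5620) = e^{-i·0·1.7683}·d^2_{0,-1}(1.3699)·e^{-i·-1·0.5620}. Compute d first:
c=cos(1.369900/2)=0.774451, s=sin(1.369900/2)=0.632634; N=√[2·2·1·6]=4.898979
The bounds max(0,m−m')=0 and min(l+m,l−m')=1 give 2 terms
  k=0: (−1)^1·4.8990/(2)·0.7745^3·0.6326^1 = -0.719796
  k=1: (−1)^2·4.8990/(2)·0.7745^1·0.6326^3 = +0.480317
d^2_{0,-1}(1.3699) = -0.719796 +0.480317 = -0.239480
|D^2_{0,-1}|² = |d^2_{0,-1}(β)|² = (-0.239480)² = 0.057351 (the z-rotation phases have unit modulus)

P=0.0574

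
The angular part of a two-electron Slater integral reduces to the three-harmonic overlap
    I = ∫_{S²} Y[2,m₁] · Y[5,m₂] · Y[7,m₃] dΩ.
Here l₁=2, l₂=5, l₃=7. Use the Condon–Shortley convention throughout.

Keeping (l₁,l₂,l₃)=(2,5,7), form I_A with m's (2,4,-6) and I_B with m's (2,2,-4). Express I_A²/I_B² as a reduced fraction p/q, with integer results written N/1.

Shared (l₁,l₂,l₃)=(2,5,7): N and (l;000)² cancel in I_A²/I_B².
A: Δ = 0!·4!·10!/15! = 1/15015; Racah Σ t=0..0: t=0:+1/8709120 = 1/8709120; ⇒ 3j(2 5 7; 2 4 -6)² = 1/21, sgn -1
B: Δ = 0!·4!·10!/15! = 1/15015; Racah Σ t=0..0: t=0:+1/725760 = 1/725760; ⇒ 3j(2 5 7; 2 2 -4)² = 2/91, sgn -1
I_A²/I_B² = (1/21)/(2/91) = 13/6

13/6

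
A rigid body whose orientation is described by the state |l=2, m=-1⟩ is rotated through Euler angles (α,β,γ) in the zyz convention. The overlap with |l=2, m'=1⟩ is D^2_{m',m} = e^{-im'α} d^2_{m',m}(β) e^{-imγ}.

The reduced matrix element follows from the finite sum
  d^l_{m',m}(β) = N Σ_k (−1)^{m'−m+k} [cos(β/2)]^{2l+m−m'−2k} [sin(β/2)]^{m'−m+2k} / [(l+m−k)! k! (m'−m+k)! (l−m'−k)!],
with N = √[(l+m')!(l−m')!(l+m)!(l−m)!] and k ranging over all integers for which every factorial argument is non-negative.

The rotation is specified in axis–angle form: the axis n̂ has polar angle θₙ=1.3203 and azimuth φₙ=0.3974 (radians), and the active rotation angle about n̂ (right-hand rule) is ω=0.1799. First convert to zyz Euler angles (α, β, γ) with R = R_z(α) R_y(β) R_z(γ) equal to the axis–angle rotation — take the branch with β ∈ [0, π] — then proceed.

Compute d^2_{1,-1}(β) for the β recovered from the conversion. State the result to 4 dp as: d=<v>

d=0.0225

Axis–angle → zyz. n̂ = (sinθₙcosφₙ, sinθₙsinφₙ, cosθₙ) = (+0.893292, +0.374943, +0.247885), ω = 0.1799.
R = I cosω + sinω [n̂]ₓ + (1−cosω) n̂n̂ᵀ gives
  R = [+0.996740, -0.038949, +0.070663; +0.049760, +0.986130, -0.158338; -0.063515, +0.161338, +0.984853]
β = atan2(√(R₁₃²+R₂₃²), R₃₃) = 0.174271; α = atan2(R₂₃, R₁₃) mod 2π = 5.132143; γ = atan2(R₃₂, −R₃₁) mod 2π = 1.195750
d^2_{1,-1}(β=0.1743) via the finite sum:
With c≡cos(β/2)=0.996206 and s≡sin(β/2)=0.087025, N=[6·1·1·6]^{1/2}=6.000000
The bounds max(0,m−m')=0 and min(l+m,l−m')=1 give 2 terms
  k=0: (−1)^2·6.0000/(2)·0.9962^2·0.0870^2 = +0.022548
  k=1: (−1)^3·6.0000/(6)·0.9962^0·0.0870^4 = -0.000057
d^2_{1,-1}(0.1743) = +0.022548 -0.000057 = +0.022491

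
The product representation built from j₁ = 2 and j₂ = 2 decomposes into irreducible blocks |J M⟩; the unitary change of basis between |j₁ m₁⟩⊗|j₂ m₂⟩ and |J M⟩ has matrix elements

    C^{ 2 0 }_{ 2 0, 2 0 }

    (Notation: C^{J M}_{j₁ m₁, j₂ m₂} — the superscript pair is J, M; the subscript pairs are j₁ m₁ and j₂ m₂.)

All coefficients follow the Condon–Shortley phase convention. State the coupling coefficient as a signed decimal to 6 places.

j₁+j₂−J=2  J+j₁−j₂=2  J−j₁+j₂=2  j₁+j₂+J+1=7
(j₁±m₁, j₂±m₂, J±M) = (2,2,2,2,2,2)
P² = 32/63
sum k=0..2:
  [0] +1/8 = 1/8
  [1] −1/1 = -1
  [2] +1/8 = 1/8
S = -3/4
C² = P²·S² = 2/7 ; C = -0.534522

-0.534522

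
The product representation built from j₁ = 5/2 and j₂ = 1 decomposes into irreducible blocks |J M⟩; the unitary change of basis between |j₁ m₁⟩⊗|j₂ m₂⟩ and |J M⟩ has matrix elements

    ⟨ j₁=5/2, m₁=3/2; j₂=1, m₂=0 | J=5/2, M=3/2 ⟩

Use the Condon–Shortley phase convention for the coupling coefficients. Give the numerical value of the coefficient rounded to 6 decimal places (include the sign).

+0.507093

triangle: 1!×4!×1!/7! = 24/5040
(j±m)!: 4!×1!×1!×1!×4!×1! = 576
prefactor² = (2J+1)×Δ×N² = 576/35
  k=0: +1/(0!×1!×1!×1!×3!×0!) = 1/6
  k=1: −1/(1!×0!×0!×0!×4!×1!) = -1/24
Σ = 1/8  ⇒  CG² = 576/35×(1/8)² = 9/35
CG = +√(9/35) = +0.507093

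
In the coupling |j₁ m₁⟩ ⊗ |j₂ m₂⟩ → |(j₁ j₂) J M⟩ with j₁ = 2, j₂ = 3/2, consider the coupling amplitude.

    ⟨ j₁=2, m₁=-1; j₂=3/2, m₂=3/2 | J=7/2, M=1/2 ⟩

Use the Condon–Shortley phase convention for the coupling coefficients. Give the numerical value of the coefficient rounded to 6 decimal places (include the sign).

+√(4/35) = +0.338062

√[8·0!4!3!/8! · 1!3!3!0!4!3!] = √(5184/35)
  +(−1)^0/∏(0,0,3,3,1,0)! = 1/36  (running 1/36)
⟨..|..⟩ = √(5184/35)·(1/36) = +0.338062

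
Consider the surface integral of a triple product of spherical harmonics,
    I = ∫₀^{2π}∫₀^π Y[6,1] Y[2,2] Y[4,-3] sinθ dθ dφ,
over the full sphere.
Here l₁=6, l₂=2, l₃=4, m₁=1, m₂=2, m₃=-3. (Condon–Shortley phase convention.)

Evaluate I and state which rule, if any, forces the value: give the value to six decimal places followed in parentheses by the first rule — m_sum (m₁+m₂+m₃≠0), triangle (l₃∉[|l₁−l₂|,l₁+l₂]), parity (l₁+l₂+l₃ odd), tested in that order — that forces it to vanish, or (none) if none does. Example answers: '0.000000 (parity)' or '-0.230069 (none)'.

Checks pass: Σm=0; 12 even; l₃=4∈[4,8].
(2·6+1)(2·2+1)(2·4+1) = 585
Δ: 4! 8! 0! / 13! → 1/6435
sum: t=2:+1/2304 = 1/2304
3j²(6 2 4; 0 0 0) = Δ·Π!·Σ² = 5/143  (sign +1)
sum: t=4:+1/120960 = 1/120960
3j²(6 2 4; 1 2 -3) = Δ·Π!·Σ² = 1/1287  (sign -1)
combine: 4πI² = 585·5/143·1/1287 = 25/1573
take √, sign -1: I = -0.03556319
No selection rule forces the value: the integral is nonzero (none).

-0.035563 (none)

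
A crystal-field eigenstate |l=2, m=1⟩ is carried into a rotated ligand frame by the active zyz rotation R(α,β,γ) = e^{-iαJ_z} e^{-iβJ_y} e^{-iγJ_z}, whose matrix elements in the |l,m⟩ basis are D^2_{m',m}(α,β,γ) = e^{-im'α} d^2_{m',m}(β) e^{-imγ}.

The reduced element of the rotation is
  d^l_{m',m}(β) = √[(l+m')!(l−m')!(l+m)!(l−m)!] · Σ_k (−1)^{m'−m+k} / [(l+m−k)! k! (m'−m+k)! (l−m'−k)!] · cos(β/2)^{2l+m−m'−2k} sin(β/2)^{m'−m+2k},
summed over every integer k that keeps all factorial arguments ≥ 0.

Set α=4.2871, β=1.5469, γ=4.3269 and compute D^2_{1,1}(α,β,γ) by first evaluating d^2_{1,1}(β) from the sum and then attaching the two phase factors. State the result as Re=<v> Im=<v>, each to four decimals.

Split into d^2_{1,1}(β=1.5469) × two z-phases.
With c≡cos(β/2)=0.715505 and s≡sin(β/2)=0.698608, N=[6·1·6·1]^{1/2}=6.000000
k: max(0,(1)−(1))=0 … min(2+(1),2−(1))=1
  k=0: (−1)^0·6.0000/(6)·0.7155^4·0.6986^0 = +0.262090
  k=1: (−1)^1·6.0000/(2)·0.7155^2·0.6986^2 = -0.749572
d^2_{1,1}(1.5469) = +0.262090 -0.749572 = -0.487482
Attach z-rotation phases: D = e^{-i(1)(4.2871)}·(-0.487482)·e^{-i(1)(4.3269)} = +0.335843+0.353338i

Re=0.3358 Im=0.3533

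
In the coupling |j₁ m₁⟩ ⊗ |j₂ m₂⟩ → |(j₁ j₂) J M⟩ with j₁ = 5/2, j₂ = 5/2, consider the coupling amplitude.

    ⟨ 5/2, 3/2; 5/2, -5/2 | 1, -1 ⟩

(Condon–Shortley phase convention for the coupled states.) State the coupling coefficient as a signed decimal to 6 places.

+0.377964

triangle: 4!*1!*1!/7! = 24/5040
(j±m)!: 4!*1!*0!*5!*0!*2! = 5760
prefactor² = (2J+1)*Δ*N² = 576/7
  k=0: +1/(0!*4!*1!*0!*0!*1!) = 1/24
Σ = 1/24  ⇒  CG² = 576/7*(1/24)² = 1/7
CG = +√(1/7) = +0.377964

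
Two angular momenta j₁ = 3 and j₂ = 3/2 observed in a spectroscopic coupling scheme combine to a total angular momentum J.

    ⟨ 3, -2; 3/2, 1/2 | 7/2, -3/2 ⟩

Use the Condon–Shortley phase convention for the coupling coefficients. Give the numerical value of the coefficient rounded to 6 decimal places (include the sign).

-0.654654

j₁+j₂−J=1  J+j₁−j₂=5  J−j₁+j₂=2  j₁+j₂+J+1=9
(j₁±m₁, j₂±m₂, J±M) = (1,5,2,1,2,5)
P² = 6400/21
sum k=0..1:
  [0] +1/240 = 1/240
  [1] −1/24 = -1/24
S = -3/80
C² = P²·S² = 3/7 ; C = -0.654654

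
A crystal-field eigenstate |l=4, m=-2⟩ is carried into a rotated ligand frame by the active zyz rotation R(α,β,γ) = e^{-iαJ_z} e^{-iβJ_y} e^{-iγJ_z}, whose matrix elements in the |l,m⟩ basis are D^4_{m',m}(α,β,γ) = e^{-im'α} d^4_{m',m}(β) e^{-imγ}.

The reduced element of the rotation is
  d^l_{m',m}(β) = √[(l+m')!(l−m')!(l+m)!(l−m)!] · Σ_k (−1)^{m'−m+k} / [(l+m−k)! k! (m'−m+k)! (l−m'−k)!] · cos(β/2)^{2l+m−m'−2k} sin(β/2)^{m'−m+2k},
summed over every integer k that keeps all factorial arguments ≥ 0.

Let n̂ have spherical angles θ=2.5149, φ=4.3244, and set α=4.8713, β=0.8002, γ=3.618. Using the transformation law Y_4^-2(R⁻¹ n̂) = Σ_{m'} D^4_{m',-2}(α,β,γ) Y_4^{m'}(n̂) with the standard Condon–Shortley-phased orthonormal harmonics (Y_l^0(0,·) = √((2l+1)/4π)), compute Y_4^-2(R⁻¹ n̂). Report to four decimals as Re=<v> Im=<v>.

Re=0.0036 Im=-0.2264

Need the full column D^4_{m',-2} for m'=−4..4 at α=4.8713, β=0.8002, γ=3.6180.
cos(β/2)=0.921022, sin(β/2)=0.389510
d^4_{-4,-2}: single k=2 term ⇒ +0.490047;  D = -0.008655+0.489970i
d^4_{-3,-2}: k∈[1..2] ⇒ +0.819357 -0.439635 = +0.379722;  D = -0.375940+0.053457i
d^4_{-2,-2}: k∈[0..2] ⇒ +0.517798 -1.111321 +0.248455 = -0.345068;  D = +0.102027+0.329640i
d^4_{-1,-2}: k∈[0..2] ⇒ -0.929064 +0.830833 -0.099065 = -0.197296;  D = -0.176869+0.087425i
d^4_{0,-2}: k∈[0..2] ⇒ +0.878577 -0.419031 +0.028105 = +0.487650;  D = +0.282540+0.397459i
d^4_{1,-2}: k∈[0..2] ⇒ -0.553889 +0.148598 -0.005315 = -0.410606;  D = +0.292802-0.287863i
d^4_{2,-2}: k∈[0..2] ⇒ +0.248455 -0.035550 +0.000530 = +0.213435;  D = -0.171832-0.126604i
d^4_{3,-2}: k∈[0..1] ⇒ -0.078630 +0.004688 = -0.073943;  D = -0.033888+0.065720i
d^4_{4,-2}: single k=0 term ⇒ +0.015676;  D = +0.014894+0.004889i
Y_4^{m'}(θ=2.5149,φ=4.3244) and Σ D·Y over m':
  (-0.0087+0.4900i)·(+0.0010+0.0523i)  (-0.3759+0.0535i)·(-0.1878+0.0809i)  (+0.1020+0.3296i)·(-0.2950-0.2895i)  (-0.1769+0.0874i)·(+0.1354-0.3313i)  (+0.2825+0.3975i)·(-0.1711+0.0000i)  (+0.2928-0.2879i)·(-0.1354-0.3313i)  (-0.1718-0.1266i)·(-0.2950+0.2895i)  (-0.0339+0.0657i)·(+0.1878+0.0809i)  (+0.0149+0.0049i)·(+0.0010-0.0523i)
Y_4^-2(R⁻¹ n̂) = +0.003567-0.226384i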